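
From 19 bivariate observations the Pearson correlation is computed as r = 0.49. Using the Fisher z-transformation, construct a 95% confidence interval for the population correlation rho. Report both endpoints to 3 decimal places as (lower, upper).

Fisher z: z_r = atanh(r) = ½·ln((1+0.49)/(1−0.49)) = 0.536060
SE(z) = 1/√(n−3) = 1/√16 = 0.250000
95% ⇒ z* = 1.960; margin = 1.960·0.250000 = 0.490000
CI on z-scale: (0.046060, 1.026060)
Back-transform: tanh(0.046060) = 0.046027, tanh(1.026060) = 0.772323

(0.046, 0.772)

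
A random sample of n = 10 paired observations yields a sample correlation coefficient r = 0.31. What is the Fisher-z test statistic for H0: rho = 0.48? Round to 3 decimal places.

Fisher z: atanh(0.31) = 0.320545, atanh(0.48) = 0.522984
z = (z_r − z_0)·√(n−3) = (0.320545 − 0.522984)·√7 = -0.202439 · 2.645751 = -0.536

-0.536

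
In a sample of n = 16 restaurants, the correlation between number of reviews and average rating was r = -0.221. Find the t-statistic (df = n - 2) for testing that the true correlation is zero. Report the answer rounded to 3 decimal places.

-0.848

t = r·√(n−2) / √(1−r²) with r = -0.221, n = 16
  = -0.221·√14 / √(1 − 0.048841)
  = -0.221·3.741657 / 0.975274
  = -0.826906 / 0.975274 = -0.848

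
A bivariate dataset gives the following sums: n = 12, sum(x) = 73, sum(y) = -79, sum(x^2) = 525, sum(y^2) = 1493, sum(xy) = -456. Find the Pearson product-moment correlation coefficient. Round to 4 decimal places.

0.0876

Numerator: nΣxy − (Σx)(Σy) = 12·(-456) − (73)(-79) = 295
Denominator: √[(nΣx²−(Σx)²)(nΣy²−(Σy)²)]
  nΣx²−(Σx)² = 12·525 − 5329 = 971;  nΣy²−(Σy)² = 12·1493 − 6241 = 11675
  √(971·11675) = √11336425 = 3366.9608
r = 295 / 3366.9608 = 0.0876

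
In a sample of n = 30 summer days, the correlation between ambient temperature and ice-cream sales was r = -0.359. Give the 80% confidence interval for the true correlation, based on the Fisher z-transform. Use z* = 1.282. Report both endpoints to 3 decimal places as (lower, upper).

Fisher z: z_r = atanh(r) = ½·ln((1+(-0.359))/(1−(-0.359))) = -0.375737
SE(z) = 1/√(n−3) = 1/√27 = 0.192450
80% ⇒ z* = 1.282; margin = 1.282·0.192450 = 0.246721
CI on z-scale: (-0.622458, -0.129016)
Back-transform: tanh(-0.622458) = -0.552837, tanh(-0.129016) = -0.128305

(-0.553, -0.128)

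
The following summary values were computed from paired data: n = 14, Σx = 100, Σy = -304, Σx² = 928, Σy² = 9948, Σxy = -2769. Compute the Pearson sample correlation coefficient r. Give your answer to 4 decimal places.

-0.7066

S_xy = nΣxy − ΣxΣy = 14·(-2769) − 100·(-304) = -38766 − (-30400) = -8366
S_xx = nΣx² − (Σx)² = 14·928 − 100² = 12992 − 10000 = 2992
S_yy = nΣy² − (Σy)² = 14·9948 − (-304)² = 139272 − 92416 = 46856
r = S_xy / √(S_xx·S_yy) = -8366 / √(2992·46856) = -8366 / √140193152 = -8366 / 11840.3189 = -0.7066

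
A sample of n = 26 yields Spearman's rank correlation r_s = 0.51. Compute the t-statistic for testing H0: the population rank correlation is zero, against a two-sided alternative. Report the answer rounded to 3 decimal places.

t = r_s·√(n−2) / √(1−r_s²) with r_s = 0.51, n = 26
  = 0.51·√24 / √(1 − 0.2601)
  = 0.51·4.898979 / 0.860174
  = 2.498479 / 0.860174 = 2.905

2.905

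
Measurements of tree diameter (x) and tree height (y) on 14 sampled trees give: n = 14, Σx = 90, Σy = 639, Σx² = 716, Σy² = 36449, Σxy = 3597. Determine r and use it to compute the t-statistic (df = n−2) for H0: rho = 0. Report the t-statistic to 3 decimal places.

S_xy = nΣxy − ΣxΣy = 14·3597 − 90·639 = 50358 − 57510 = -7152
S_xx = nΣx² − (Σx)² = 14·716 − 90² = 10024 − 8100 = 1924
S_yy = nΣy² − (Σy)² = 14·36449 − 639² = 510286 − 408321 = 101965
r = S_xy / √(S_xx·S_yy) = -7152 / √(1924·101965) = -7152 / √196180660 = -7152 / 14006.4507 = -0.5106
t = r·√(n−2)/√(1−r²) = -0.5106·√12 / √(1−0.260712) = -1.768770 / 0.859819 = -2.057

-2.057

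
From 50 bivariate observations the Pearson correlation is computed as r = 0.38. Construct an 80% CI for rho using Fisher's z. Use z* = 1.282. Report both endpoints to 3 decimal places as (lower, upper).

Fisher z: z_r = atanh(r) = ½·ln((1+0.38)/(1−0.38)) = 0.400060
SE(z) = 1/√(n−3) = 1/√47 = 0.145865
80% ⇒ z* = 1.282; margin = 1.282·0.145865 = 0.186999
CI on z-scale: (0.213061, 0.587059)
Back-transform: tanh(0.213061) = 0.209895, tanh(0.587059) = 0.527777

(0.210, 0.528)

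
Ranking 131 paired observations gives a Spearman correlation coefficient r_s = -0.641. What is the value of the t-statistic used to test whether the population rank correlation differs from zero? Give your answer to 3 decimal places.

t = r_s·√(n−2) / √(1−r_s²) with r_s = -0.641, n = 131
  = -0.641·√129 / √(1 − 0.410881)
  = -0.641·11.357817 / 0.767541
  = -7.280361 / 0.767541 = -9.485

-9.485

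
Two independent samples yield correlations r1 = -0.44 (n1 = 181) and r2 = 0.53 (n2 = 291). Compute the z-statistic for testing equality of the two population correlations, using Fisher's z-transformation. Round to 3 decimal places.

-11.143

z1 = atanh(-0.44) = -0.472231,  z2 = atanh(0.53) = 0.590145
SE = √(1/(n1−3) + 1/(n2−3)) = √(1/178 + 1/288) = √(0.0056180 + 0.0034722) = √0.0090902 = 0.095343
z = (z1 − z2)/SE = (-0.472231 − 0.590145) / 0.095343 = -1.062376 / 0.095343 = -11.143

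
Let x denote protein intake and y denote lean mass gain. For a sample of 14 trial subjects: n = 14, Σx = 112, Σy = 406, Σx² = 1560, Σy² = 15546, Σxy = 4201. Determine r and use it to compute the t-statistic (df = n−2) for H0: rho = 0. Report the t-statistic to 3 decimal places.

S_xy = nΣxy − ΣxΣy = 14·4201 − 112·406 = 58814 − 45472 = 13342
S_xx = nΣx² − (Σx)² = 14·1560 − 112² = 21840 − 12544 = 9296
S_yy = nΣy² − (Σy)² = 14·15546 − 406² = 217644 − 164836 = 52808
r = S_xy / √(S_xx·S_yy) = 13342 / √(9296·52808) = 13342 / √490903168 = 13342 / 22156.3347 = 0.6022
t = r·√(n−2)/√(1−r²) = 0.6022·√12 / √(1−0.362645) = 2.086082 / 0.798345 = 2.613

2.613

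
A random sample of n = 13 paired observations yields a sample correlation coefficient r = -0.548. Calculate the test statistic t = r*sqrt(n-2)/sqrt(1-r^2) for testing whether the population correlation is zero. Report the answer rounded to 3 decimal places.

-2.173

t = r·√(n−2) / √(1−r²) with r = -0.548, n = 13
  = -0.548·√11 / √(1 − 0.300304)
  = -0.548·3.316625 / 0.836478
  = -1.817511 / 0.836478 = -2.173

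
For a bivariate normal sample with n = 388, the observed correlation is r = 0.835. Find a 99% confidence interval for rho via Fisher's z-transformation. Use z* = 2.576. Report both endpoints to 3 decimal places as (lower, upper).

(0.791, 0.871)

z_r = atanh(0.835) = 1.204427;  SE = 1/√(n−3) = 1/√385 = 0.050965
z-limits: 1.204427 ± 2.576·0.050965 = 1.204427 ± 0.131286 = [1.073141, 1.335713]
ρ-limits: (tanh 1.073141, tanh 1.335713) = (0.791, 0.871)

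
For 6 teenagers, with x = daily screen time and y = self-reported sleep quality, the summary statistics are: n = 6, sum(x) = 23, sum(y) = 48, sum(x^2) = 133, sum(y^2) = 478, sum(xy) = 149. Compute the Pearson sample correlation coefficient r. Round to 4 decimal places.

-0.5391

S_xy = nΣxy − ΣxΣy = 6·149 − 23·48 = 894 − 1104 = -210
S_xx = nΣx² − (Σx)² = 6·133 − 23² = 798 − 529 = 269
S_yy = nΣy² − (Σy)² = 6·478 − 48² = 2868 − 2304 = 564
r = S_xy / √(S_xx·S_yy) = -210 / √(269·564) = -210 / √151716 = -210 / 389.5074 = -0.5391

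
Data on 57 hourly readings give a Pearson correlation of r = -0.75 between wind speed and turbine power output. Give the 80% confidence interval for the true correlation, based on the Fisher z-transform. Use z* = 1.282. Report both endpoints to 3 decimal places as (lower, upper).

Fisher z: z_r = atanh(r) = ½·ln((1+(-0.75))/(1−(-0.75))) = -0.972955
SE(z) = 1/√(n−3) = 1/√54 = 0.136083
80% ⇒ z* = 1.282; margin = 1.282·0.136083 = 0.174458
CI on z-scale: (-1.147413, -0.798497)
Back-transform: tanh(-1.147413) = -0.816895, tanh(-0.798497) = -0.663196

(-0.817, -0.663)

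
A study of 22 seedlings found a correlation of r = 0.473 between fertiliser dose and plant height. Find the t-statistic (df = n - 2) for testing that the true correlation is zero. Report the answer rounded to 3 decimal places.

1 − r² = 1 − 0.223729 = 0.776271;  √(1−r²) = 0.881062
√(n−2) = √20 = 4.472136
t = r·√(n−2)/√(1−r²) = 0.473 · 4.472136 / 0.881062 = 2.401

2.401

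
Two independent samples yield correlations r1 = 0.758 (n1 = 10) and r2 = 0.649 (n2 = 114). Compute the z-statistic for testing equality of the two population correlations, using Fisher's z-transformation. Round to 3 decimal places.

0.559

z1 = atanh(0.758) = 0.991497,  z2 = atanh(0.649) = 0.773569
SE = √(1/(n1−3) + 1/(n2−3)) = √(1/7 + 1/111) = √(0.1428571 + 0.0090090) = √0.1518661 = 0.389700
z = (z1 − z2)/SE = (0.991497 − 0.773569) / 0.389700 = 0.217928 / 0.389700 = 0.559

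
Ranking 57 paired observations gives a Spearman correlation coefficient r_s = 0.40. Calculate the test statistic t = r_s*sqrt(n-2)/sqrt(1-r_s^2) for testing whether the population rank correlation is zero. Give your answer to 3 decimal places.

1 − r_s² = 1 − 0.1600 = 0.8400;  √(1−r_s²) = 0.916515
√(n−2) = √55 = 7.416198
t = r_s·√(n−2)/√(1−r_s²) = 0.40 · 7.416198 / 0.916515 = 3.237

3.237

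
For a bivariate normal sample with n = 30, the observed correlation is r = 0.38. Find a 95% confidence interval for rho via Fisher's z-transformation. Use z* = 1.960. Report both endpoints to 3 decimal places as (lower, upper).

Fisher z: z_r = atanh(r) = ½·ln((1+0.38)/(1−0.38)) = 0.400060
SE(z) = 1/√(n−3) = 1/√27 = 0.192450
95% ⇒ z* = 1.960; margin = 1.960·0.192450 = 0.377202
CI on z-scale: (0.022858, 0.777262)
Back-transform: tanh(0.022858) = 0.022854, tanh(0.777262) = 0.651132

(0.023, 0.651)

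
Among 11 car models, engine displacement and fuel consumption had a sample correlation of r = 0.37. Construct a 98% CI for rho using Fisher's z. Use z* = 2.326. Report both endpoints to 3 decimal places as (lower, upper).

Fisher z: z_r = atanh(r) = ½·ln((1+0.37)/(1−0.37)) = 0.388423
SE(z) = 1/√(n−3) = 1/√8 = 0.353553
98% ⇒ z* = 2.326; margin = 2.326·0.353553 = 0.822364
CI on z-scale: (-0.433941, 1.210787)
Back-transform: tanh(-0.433941) = -0.408610, tanh(1.210787) = 0.836915

(-0.409, 0.837)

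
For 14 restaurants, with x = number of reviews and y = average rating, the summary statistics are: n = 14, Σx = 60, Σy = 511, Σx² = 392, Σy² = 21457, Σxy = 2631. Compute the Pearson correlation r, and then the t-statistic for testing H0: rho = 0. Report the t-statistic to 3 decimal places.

3.563

S_xy = nΣxy − ΣxΣy = 14·2631 − 60·511 = 36834 − 30660 = 6174
S_xx = nΣx² − (Σx)² = 14·392 − 60² = 5488 − 3600 = 1888
S_yy = nΣy² − (Σy)² = 14·21457 − 511² = 300398 − 261121 = 39277
r = S_xy / √(S_xx·S_yy) = 6174 / √(1888·39277) = 6174 / √74154976 = 6174 / 8611.3284 = 0.7170
t = r·√(n−2)/√(1−r²) = 0.7170·√12 / √(1−0.514089) = 2.483761 / 0.697073 = 3.563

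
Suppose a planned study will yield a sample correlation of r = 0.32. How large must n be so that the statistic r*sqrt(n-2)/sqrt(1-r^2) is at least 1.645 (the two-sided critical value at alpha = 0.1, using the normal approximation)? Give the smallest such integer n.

Need r·√(n−2)/√(1−r²) ≥ 1.645
√(n−2) ≥ 1.645·√(1−0.1024) / 0.32 = 1.645·0.947418 / 0.32 = 4.8703
n−2 ≥ 23.7198  ⇒  n ≥ 25.7198
Smallest integer n = 26

26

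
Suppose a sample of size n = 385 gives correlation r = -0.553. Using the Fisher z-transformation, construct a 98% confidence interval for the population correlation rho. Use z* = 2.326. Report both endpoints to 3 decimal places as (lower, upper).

z_r = atanh(-0.553) = -0.622693;  SE = 1/√(n−3) = 1/√382 = 0.051164
z-limits: -0.622693 ± 2.326·0.051164 = -0.622693 ± 0.119007 = [-0.741700, -0.503686]
ρ-limits: (tanh -0.741700, tanh -0.503686) = (-0.630, -0.465)

(-0.630, -0.465)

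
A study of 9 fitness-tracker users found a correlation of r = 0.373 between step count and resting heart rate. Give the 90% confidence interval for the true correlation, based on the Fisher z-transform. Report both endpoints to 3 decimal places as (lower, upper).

(-0.273, 0.787)

z_r = atanh(0.373) = 0.391903;  SE = 1/√(n−3) = 1/√6 = 0.408248
z-limits: 0.391903 ± 1.645·0.408248 = 0.391903 ± 0.671568 = [-0.279665, 1.063471]
ρ-limits: (tanh -0.279665, tanh 1.063471) = (-0.273, 0.787)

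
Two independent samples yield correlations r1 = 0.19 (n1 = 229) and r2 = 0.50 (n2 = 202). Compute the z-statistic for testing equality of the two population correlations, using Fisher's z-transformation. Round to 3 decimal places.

-3.672

Fisher z-transforms: z1 = atanh(0.19) = 0.192337, z2 = atanh(0.50) = 0.549306; difference d = -0.356969
Var(d) = 1/226 + 1/199 = 0.0044248 + 0.0050251 = 0.0094499
z = d/√Var(d) = -0.356969 / √0.0094499 = -0.356969 / 0.097211 = -3.672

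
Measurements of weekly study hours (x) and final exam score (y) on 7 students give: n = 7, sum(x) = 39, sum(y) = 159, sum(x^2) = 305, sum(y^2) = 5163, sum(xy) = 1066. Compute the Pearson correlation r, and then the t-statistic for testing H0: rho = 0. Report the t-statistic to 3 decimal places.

Numerator: nΣxy − (Σx)(Σy) = 7·1066 − (39)(159) = 1261
Denominator: √[(nΣx²−(Σx)²)(nΣy²−(Σy)²)]
  nΣx²−(Σx)² = 7·305 − 1521 = 614;  nΣy²−(Σy)² = 7·5163 − 25281 = 10860
  √(614·10860) = √6668040 = 2582.2548
r = 1261 / 2582.2548 = 0.4883
t = r·√(n−2)/√(1−r²) = 0.4883·√5 / √(1−0.238437) = 1.091872 / 0.872676 = 1.251

1.251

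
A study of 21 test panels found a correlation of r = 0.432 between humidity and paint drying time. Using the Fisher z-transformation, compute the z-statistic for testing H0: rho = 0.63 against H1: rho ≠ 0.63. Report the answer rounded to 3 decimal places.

z_r = atanh(0.432) = 0.462353,  z_0 = atanh(0.63) = 0.741416
SE = 1/√(n−3) = 1/√18 = 0.235702
z = (z_r − z_0)/SE = (0.462353 − 0.741416) / 0.235702 = -0.279063 / 0.235702 = -1.184

-1.184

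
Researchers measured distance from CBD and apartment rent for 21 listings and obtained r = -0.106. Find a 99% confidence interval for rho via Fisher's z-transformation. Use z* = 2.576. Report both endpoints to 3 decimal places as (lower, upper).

Fisher z: z_r = atanh(r) = ½·ln((1+(-0.106))/(1−(-0.106))) = -0.106400
SE(z) = 1/√(n−3) = 1/√18 = 0.235702
99% ⇒ z* = 2.576; margin = 2.576·0.235702 = 0.607168
CI on z-scale: (-0.713568, 0.500768)
Back-transform: tanh(-0.713568) = -0.612909, tanh(0.500768) = 0.462721

(-0.613, 0.463)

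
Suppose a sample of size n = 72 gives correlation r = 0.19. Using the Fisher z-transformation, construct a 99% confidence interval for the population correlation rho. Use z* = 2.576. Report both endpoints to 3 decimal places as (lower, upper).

z_r = atanh(0.19) = 0.192337;  SE = 1/√(n−3) = 1/√69 = 0.120386
z-limits: 0.192337 ± 2.576·0.120386 = 0.192337 ± 0.310114 = [-0.117777, 0.502451]
ρ-limits: (tanh -0.117777, tanh 0.502451) = (-0.117, 0.464)

(-0.117, 0.464)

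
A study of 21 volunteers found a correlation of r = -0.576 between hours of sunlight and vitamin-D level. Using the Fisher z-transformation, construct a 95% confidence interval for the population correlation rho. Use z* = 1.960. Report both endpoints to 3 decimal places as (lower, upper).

Fisher z: z_r = atanh(r) = ½·ln((1+(-0.576))/(1−(-0.576))) = -0.656456
SE(z) = 1/√(n−3) = 1/√18 = 0.235702
95% ⇒ z* = 1.960; margin = 1.960·0.235702 = 0.461976
CI on z-scale: (-1.118432, -0.194480)
Back-transform: tanh(-1.118432) = -0.807023, tanh(-0.194480) = -0.192065

(-0.807, -0.192)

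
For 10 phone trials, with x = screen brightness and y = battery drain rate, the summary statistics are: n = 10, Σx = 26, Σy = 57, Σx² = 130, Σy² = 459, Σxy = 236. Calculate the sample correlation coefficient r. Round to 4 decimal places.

Numerator: nΣxy − (Σx)(Σy) = 10·236 − (26)(57) = 878
Denominator: √[(nΣx²−(Σx)²)(nΣy²−(Σy)²)]
  nΣx²−(Σx)² = 10·130 − 676 = 624;  nΣy²−(Σy)² = 10·459 − 3249 = 1341
  √(624·1341) = √836784 = 914.7590
r = 878 / 914.7590 = 0.9598

0.9598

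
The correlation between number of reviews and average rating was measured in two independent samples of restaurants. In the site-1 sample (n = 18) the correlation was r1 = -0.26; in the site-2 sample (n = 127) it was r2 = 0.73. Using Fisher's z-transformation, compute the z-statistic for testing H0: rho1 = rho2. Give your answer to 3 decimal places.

-4.371

Fisher z-transforms: z1 = atanh(-0.26) = -0.266108, z2 = atanh(0.73) = 0.928727; difference d = -1.194835
Var(d) = 1/15 + 1/124 = 0.0666667 + 0.0080645 = 0.0747312
z = d/√Var(d) = -1.194835 / √0.0747312 = -1.194835 / 0.273370 = -4.371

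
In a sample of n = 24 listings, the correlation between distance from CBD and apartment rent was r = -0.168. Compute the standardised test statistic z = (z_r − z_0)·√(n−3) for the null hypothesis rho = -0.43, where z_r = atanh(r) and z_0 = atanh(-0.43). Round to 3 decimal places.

1.330

Fisher z: atanh(-0.168) = -0.169608, atanh(-0.43) = -0.459897
z = (z_r − z_0)·√(n−3) = (-0.169608 − (-0.459897))·√21 = 0.290289 · 4.582576 = 1.330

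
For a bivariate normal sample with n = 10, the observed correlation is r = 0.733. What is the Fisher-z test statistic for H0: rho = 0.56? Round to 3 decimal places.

Fisher z: atanh(0.733) = 0.935180, atanh(0.56) = 0.632833
z = (z_r − z_0)·√(n−3) = (0.935180 − 0.632833)·√7 = 0.302347 · 2.645751 = 0.800

0.800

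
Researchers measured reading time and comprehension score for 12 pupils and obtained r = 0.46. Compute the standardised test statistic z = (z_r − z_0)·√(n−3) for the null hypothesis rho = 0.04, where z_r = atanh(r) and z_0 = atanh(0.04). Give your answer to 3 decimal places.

Fisher z: atanh(0.46) = 0.497311, atanh(0.04) = 0.040021
z = (z_r − z_0)·√(n−3) = (0.497311 − 0.040021)·√9 = 0.457290 · 3.000000 = 1.372

1.372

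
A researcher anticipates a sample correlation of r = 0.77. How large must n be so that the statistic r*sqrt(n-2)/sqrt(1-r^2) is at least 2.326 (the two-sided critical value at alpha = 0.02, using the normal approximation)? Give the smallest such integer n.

6

Need r·√(n−2)/√(1−r²) ≥ 2.326
√(n−2) ≥ 2.326·√(1−0.5929) / 0.77 = 2.326·0.638044 / 0.77 = 1.9274
n−2 ≥ 3.7149  ⇒  n ≥ 5.7149
Smallest integer n = 6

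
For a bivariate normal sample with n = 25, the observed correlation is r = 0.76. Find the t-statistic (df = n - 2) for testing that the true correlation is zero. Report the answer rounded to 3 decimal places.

t = r·√(n−2) / √(1−r²) with r = 0.76, n = 25
  = 0.76·√23 / √(1 − 0.5776)
  = 0.76·4.795832 / 0.649923
  = 3.644832 / 0.649923 = 5.608

5.608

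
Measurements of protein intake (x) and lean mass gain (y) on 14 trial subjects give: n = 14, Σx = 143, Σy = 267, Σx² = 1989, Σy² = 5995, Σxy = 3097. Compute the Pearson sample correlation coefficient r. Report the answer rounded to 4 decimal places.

S_xy = nΣxy − ΣxΣy = 14·3097 − 143·267 = 43358 − 38181 = 5177
S_xx = nΣx² − (Σx)² = 14·1989 − 143² = 27846 − 20449 = 7397
S_yy = nΣy² − (Σy)² = 14·5995 − 267² = 83930 − 71289 = 12641
r = S_xy / √(S_xx·S_yy) = 5177 / √(7397·12641) = 5177 / √93505477 = 5177 / 9669.8230 = 0.5354

0.5354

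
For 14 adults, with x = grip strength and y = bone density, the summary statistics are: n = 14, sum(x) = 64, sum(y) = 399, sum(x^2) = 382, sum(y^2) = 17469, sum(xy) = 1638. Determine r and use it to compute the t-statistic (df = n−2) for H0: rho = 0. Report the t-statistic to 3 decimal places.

Numerator: nΣxy − (Σx)(Σy) = 14·1638 − (64)(399) = -2604
Denominator: √[(nΣx²−(Σx)²)(nΣy²−(Σy)²)]
  nΣx²−(Σx)² = 14·382 − 4096 = 1252;  nΣy²−(Σy)² = 14·17469 − 159201 = 85365
  √(1252·85365) = √106876980 = 10338.1323
r = -2604 / 10338.1323 = -0.2519
t = r·√(n−2)/√(1−r²) = -0.2519·√12 / √(1−0.063454) = -0.872607 / 0.967753 = -0.902

-0.902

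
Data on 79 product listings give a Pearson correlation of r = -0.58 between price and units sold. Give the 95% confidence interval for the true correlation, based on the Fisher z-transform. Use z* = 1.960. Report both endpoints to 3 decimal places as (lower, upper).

z_r = atanh(-0.58) = -0.662463;  SE = 1/√(n−3) = 1/√76 = 0.114708
z-limits: -0.662463 ± 1.960·0.114708 = -0.662463 ± 0.224828 = [-0.887291, -0.437635]
ρ-limits: (tanh -0.887291, tanh -0.437635) = (-0.710, -0.412)

(-0.710, -0.412)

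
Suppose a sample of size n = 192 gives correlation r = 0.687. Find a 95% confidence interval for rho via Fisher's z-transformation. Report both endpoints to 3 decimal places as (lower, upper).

Fisher z: z_r = atanh(r) = ½·ln((1+0.687)/(1−0.687)) = 0.842252
SE(z) = 1/√(n−3) = 1/√189 = 0.072739
95% ⇒ z* = 1.960; margin = 1.960·0.072739 = 0.142568
CI on z-scale: (0.699684, 0.984820)
Back-transform: tanh(0.699684) = 0.604167, tanh(0.984820) = 0.755145

(0.604, 0.755)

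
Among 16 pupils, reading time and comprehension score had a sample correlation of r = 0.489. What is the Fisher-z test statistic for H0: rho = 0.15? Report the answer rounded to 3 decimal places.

1.383

Fisher z: atanh(0.489) = 0.534745, atanh(0.15) = 0.151140
z = (z_r − z_0)·√(n−3) = (0.534745 − 0.151140)·√13 = 0.383605 · 3.605551 = 1.383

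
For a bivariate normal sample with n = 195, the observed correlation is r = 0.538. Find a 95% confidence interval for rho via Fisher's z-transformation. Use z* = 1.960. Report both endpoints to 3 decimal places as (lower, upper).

Fisher z: z_r = atanh(r) = ½·ln((1+0.538)/(1−0.538)) = 0.601337
SE(z) = 1/√(n−3) = 1/√192 = 0.072169
95% ⇒ z* = 1.960; margin = 1.960·0.072169 = 0.141451
CI on z-scale: (0.459886, 0.742788)
Back-transform: tanh(0.459886) = 0.429991, tanh(0.742788) = 0.630827

(0.430, 0.631)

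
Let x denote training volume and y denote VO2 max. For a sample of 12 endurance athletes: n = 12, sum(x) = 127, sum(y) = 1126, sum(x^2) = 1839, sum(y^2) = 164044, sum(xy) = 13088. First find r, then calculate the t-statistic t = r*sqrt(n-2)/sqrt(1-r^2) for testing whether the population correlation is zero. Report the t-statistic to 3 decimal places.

0.706

Numerator: nΣxy − (Σx)(Σy) = 12·13088 − (127)(1126) = 14054
Denominator: √[(nΣx²−(Σx)²)(nΣy²−(Σy)²)]
  nΣx²−(Σx)² = 12·1839 − 16129 = 5939;  nΣy²−(Σy)² = 12·164044 − 1267876 = 700652
  √(5939·700652) = √4161172228 = 64507.1487
r = 14054 / 64507.1487 = 0.2179
t = r·√(n−2)/√(1−r²) = 0.2179·√10 / √(1−0.047480) = 0.689060 / 0.975971 = 0.706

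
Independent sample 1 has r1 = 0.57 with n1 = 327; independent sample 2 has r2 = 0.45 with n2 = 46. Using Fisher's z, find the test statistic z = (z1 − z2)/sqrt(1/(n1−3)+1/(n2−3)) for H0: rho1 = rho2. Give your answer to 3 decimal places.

Fisher z-transforms: z1 = atanh(0.57) = 0.647523, z2 = atanh(0.45) = 0.484700; difference d = 0.162823
Var(d) = 1/324 + 1/43 = 0.0030864 + 0.0232558 = 0.0263422
z = d/√Var(d) = 0.162823 / √0.0263422 = 0.162823 / 0.162303 = 1.003

1.003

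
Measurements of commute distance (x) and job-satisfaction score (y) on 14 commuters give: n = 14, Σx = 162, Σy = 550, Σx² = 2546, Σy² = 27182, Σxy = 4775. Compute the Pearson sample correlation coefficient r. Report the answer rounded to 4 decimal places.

-0.8215

Numerator: nΣxy − (Σx)(Σy) = 14·4775 − (162)(550) = -22250
Denominator: √[(nΣx²−(Σx)²)(nΣy²−(Σy)²)]
  nΣx²−(Σx)² = 14·2546 − 26244 = 9400;  nΣy²−(Σy)² = 14·27182 − 302500 = 78048
  √(9400·78048) = √733651200 = 27085.9964
r = -22250 / 27085.9964 = -0.8215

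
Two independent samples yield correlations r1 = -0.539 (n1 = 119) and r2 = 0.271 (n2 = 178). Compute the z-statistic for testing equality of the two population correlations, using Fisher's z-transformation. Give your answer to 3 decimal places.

-7.356

z1 = atanh(-0.539) = -0.602745,  z2 = atanh(0.271) = 0.277943
SE = √(1/(n1−3) + 1/(n2−3)) = √(1/116 + 1/175) = √(0.0086207 + 0.0057143) = √0.0143350 = 0.119729
z = (z1 − z2)/SE = (-0.602745 − 0.277943) / 0.119729 = -0.880688 / 0.119729 = -7.356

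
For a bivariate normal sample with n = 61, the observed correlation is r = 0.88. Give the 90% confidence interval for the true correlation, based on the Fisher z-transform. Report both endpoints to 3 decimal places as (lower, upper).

(0.821, 0.920)

z_r = atanh(0.88) = 1.375768;  SE = 1/√(n−3) = 1/√58 = 0.131306
z-limits: 1.375768 ± 1.645·0.131306 = 1.375768 ± 0.215998 = [1.159770, 1.591766]
ρ-limits: (tanh 1.159770, tanh 1.591766) = (0.821, 0.920)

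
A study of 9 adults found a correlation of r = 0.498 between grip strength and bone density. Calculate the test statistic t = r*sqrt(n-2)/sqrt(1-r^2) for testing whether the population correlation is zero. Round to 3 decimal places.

1 − r² = 1 − 0.248004 = 0.751996;  √(1−r²) = 0.867177
√(n−2) = √7 = 2.645751
t = r·√(n−2)/√(1−r²) = 0.498 · 2.645751 / 0.867177 = 1.519

1.519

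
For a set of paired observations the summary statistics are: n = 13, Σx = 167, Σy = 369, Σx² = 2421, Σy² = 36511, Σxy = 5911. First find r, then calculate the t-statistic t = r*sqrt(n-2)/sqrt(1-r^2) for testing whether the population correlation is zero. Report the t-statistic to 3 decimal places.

S_xy = nΣxy − ΣxΣy = 13·5911 − 167·369 = 76843 − 61623 = 15220
S_xx = nΣx² − (Σx)² = 13·2421 − 167² = 31473 − 27889 = 3584
S_yy = nΣy² − (Σy)² = 13·36511 − 369² = 474643 − 136161 = 338482
r = S_xy / √(S_xx·S_yy) = 15220 / √(3584·338482) = 15220 / √1213119488 = 15220 / 34829.8649 = 0.4370
t = r·√(n−2)/√(1−r²) = 0.4370·√11 / √(1−0.190969) = 1.449365 / 0.899462 = 1.611

1.611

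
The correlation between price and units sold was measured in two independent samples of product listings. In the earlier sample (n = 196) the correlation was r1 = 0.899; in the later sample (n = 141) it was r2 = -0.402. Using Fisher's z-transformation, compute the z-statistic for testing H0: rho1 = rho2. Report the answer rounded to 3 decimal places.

Fisher z-transforms: z1 = atanh(0.899) = 1.466981, z2 = atanh(-0.402) = -0.426032; difference d = 1.893013
Var(d) = 1/193 + 1/138 = 0.0051813 + 0.0072464 = 0.0124277
z = d/√Var(d) = 1.893013 / √0.0124277 = 1.893013 / 0.111480 = 16.981

16.981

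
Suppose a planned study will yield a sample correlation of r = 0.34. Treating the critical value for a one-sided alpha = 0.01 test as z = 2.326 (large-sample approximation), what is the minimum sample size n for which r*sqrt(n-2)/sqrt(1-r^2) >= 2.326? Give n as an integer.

Need r·√(n−2)/√(1−r²) ≥ 2.326
√(n−2) ≥ 2.326·√(1−0.1156) / 0.34 = 2.326·0.940425 / 0.34 = 6.4336
n−2 ≥ 41.3912  ⇒  n ≥ 43.3912
Smallest integer n = 44

44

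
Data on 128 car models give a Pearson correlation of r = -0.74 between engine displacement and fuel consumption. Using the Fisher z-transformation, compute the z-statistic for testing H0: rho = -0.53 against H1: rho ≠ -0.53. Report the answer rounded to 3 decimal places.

z_r = atanh(-0.74) = -0.950479,  z_0 = atanh(-0.53) = -0.590145
SE = 1/√(n−3) = 1/√125 = 0.089443
z = (z_r − z_0)/SE = (-0.950479 − (-0.590145)) / 0.089443 = -0.360334 / 0.089443 = -4.029

-4.029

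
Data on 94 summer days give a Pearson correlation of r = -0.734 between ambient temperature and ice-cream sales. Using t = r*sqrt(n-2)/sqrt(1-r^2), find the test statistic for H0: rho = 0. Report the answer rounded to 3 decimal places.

-10.366

t = r·√(n−2) / √(1−r²) with r = -0.734, n = 94
  = -0.734·√92 / √(1 − 0.538756)
  = -0.734·9.591663 / 0.679149
  = -7.040281 / 0.679149 = -10.366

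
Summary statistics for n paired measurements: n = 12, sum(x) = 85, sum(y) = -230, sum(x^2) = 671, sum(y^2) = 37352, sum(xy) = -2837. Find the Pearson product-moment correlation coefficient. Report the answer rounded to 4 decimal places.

-0.8016

Numerator: nΣxy − (Σx)(Σy) = 12·(-2837) − (85)(-230) = -14494
Denominator: √[(nΣx²−(Σx)²)(nΣy²−(Σy)²)]
  nΣx²−(Σx)² = 12·671 − 7225 = 827;  nΣy²−(Σy)² = 12·37352 − 52900 = 395324
  √(827·395324) = √326932948 = 18081.2872
r = -14494 / 18081.2872 = -0.8016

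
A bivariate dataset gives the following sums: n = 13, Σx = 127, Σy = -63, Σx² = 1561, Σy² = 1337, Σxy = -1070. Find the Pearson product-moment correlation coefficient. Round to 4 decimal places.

-0.7907

Numerator: nΣxy − (Σx)(Σy) = 13·(-1070) − (127)(-63) = -5909
Denominator: √[(nΣx²−(Σx)²)(nΣy²−(Σy)²)]
  nΣx²−(Σx)² = 13·1561 − 16129 = 4164;  nΣy²−(Σy)² = 13·1337 − 3969 = 13412
  √(4164·13412) = √55847568 = 7473.1230
r = -5909 / 7473.1230 = -0.7907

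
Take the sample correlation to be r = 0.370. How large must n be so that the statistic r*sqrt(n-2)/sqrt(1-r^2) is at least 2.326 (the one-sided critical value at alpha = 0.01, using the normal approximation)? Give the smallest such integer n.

37

Need r·√(n−2)/√(1−r²) ≥ 2.326
√(n−2) ≥ 2.326·√(1−0.136900) / 0.370 = 2.326·0.929032 / 0.370 = 5.8403
n−2 ≥ 34.1091  ⇒  n ≥ 36.1091
Smallest integer n = 37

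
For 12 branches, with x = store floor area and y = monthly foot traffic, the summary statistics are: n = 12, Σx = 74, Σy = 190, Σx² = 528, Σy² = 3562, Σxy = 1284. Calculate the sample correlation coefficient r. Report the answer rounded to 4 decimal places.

S_xy = nΣxy − ΣxΣy = 12·1284 − 74·190 = 15408 − 14060 = 1348
S_xx = nΣx² − (Σx)² = 12·528 − 74² = 6336 − 5476 = 860
S_yy = nΣy² − (Σy)² = 12·3562 − 190² = 42744 − 36100 = 6644
r = S_xy / √(S_xx·S_yy) = 1348 / √(860·6644) = 1348 / √5713840 = 1348 / 2390.3640 = 0.5639

0.5639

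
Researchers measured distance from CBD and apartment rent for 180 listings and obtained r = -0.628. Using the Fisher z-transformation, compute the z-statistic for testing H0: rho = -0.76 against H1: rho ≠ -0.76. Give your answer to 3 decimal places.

Fisher z: atanh(-0.628) = -0.738107, atanh(-0.76) = -0.996215
z = (z_r − z_0)·√(n−3) = (-0.738107 − (-0.996215))·√177 = 0.258108 · 13.304135 = 3.434

3.434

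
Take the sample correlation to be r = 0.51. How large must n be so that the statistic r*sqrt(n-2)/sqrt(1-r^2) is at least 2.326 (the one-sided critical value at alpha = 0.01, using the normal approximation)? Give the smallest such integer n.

18

Need r·√(n−2)/√(1−r²) ≥ 2.326
√(n−2) ≥ 2.326·√(1−0.2601) / 0.51 = 2.326·0.860174 / 0.51 = 3.9231
n−2 ≥ 15.3907  ⇒  n ≥ 17.3907
Smallest integer n = 18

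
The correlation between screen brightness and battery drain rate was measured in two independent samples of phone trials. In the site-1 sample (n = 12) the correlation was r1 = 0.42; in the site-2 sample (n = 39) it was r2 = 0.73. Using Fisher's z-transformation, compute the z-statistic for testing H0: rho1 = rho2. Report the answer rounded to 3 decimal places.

z1 = atanh(0.42) = 0.447692,  z2 = atanh(0.73) = 0.928727
SE = √(1/(n1−3) + 1/(n2−3)) = √(1/9 + 1/36) = √(0.1111111 + 0.0277778) = √0.1388889 = 0.372678
z = (z1 − z2)/SE = (0.447692 − 0.928727) / 0.372678 = -0.481035 / 0.372678 = -1.291

-1.291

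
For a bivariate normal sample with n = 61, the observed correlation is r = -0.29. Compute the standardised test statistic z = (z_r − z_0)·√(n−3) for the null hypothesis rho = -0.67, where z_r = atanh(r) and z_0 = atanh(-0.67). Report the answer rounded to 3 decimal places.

3.901

z_r = atanh(-0.29) = -0.298566,  z_0 = atanh(-0.67) = -0.810743
SE = 1/√(n−3) = 1/√58 = 0.131306
z = (z_r − z_0)/SE = (-0.298566 − (-0.810743)) / 0.131306 = 0.512177 / 0.131306 = 3.901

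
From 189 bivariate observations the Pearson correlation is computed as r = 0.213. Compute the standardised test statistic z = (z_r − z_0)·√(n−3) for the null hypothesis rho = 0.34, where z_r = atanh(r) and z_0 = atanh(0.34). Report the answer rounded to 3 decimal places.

-1.879

Fisher z: atanh(0.213) = 0.216312, atanh(0.34) = 0.354093
z = (z_r − z_0)·√(n−3) = (0.216312 − 0.354093)·√186 = -0.137781 · 13.638182 = -1.879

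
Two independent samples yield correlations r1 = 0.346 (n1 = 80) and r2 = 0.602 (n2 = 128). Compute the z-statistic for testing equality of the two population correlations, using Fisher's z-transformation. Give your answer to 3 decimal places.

Fisher z-transforms: z1 = atanh(0.346) = 0.360893, z2 = atanh(0.602) = 0.696278; difference d = -0.335385
Var(d) = 1/77 + 1/125 = 0.0129870 + 0.0080000 = 0.0209870
z = d/√Var(d) = -0.335385 / √0.0209870 = -0.335385 / 0.144869 = -2.315

-2.315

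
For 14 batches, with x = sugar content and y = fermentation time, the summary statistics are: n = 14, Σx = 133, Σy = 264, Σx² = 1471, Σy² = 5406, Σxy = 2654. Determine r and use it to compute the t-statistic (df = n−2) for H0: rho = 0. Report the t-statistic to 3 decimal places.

Numerator: nΣxy − (Σx)(Σy) = 14·2654 − (133)(264) = 2044
Denominator: √[(nΣx²−(Σx)²)(nΣy²−(Σy)²)]
  nΣx²−(Σx)² = 14·1471 − 17689 = 2905;  nΣy²−(Σy)² = 14·5406 − 69696 = 5988
  √(2905·5988) = √17395140 = 4170.7481
r = 2044 / 4170.7481 = 0.4901
t = r·√(n−2)/√(1−r²) = 0.4901·√12 / √(1−0.240198) = 1.697756 / 0.871666 = 1.948

1.948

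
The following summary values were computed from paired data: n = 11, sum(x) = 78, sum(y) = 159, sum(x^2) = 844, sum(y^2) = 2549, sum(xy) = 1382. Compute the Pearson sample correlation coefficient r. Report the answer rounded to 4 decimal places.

Numerator: nΣxy − (Σx)(Σy) = 11·1382 − (78)(159) = 2800
Denominator: √[(nΣx²−(Σx)²)(nΣy²−(Σy)²)]
  nΣx²−(Σx)² = 11·844 − 6084 = 3200;  nΣy²−(Σy)² = 11·2549 − 25281 = 2758
  √(3200·2758) = √8825600 = 2970.7911
r = 2800 / 2970.7911 = 0.9425

0.9425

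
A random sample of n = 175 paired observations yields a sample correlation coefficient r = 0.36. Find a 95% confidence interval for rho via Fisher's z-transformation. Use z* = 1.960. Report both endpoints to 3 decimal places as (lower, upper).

Fisher z: z_r = atanh(r) = ½·ln((1+0.36)/(1−0.36)) = 0.376886
SE(z) = 1/√(n−3) = 1/√172 = 0.076249
95% ⇒ z* = 1.960; margin = 1.960·0.076249 = 0.149448
CI on z-scale: (0.227438, 0.526334)
Back-transform: tanh(0.227438) = 0.223596, tanh(0.526334) = 0.482574

(0.224, 0.483)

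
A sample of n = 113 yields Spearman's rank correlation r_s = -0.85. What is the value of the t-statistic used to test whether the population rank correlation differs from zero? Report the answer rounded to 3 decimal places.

-17.000

t = r_s·√(n−2) / √(1−r_s²) with r_s = -0.85, n = 113
  = -0.85·√111 / √(1 − 0.7225)
  = -0.85·10.535654 / 0.526783
  = -8.955306 / 0.526783 = -17.000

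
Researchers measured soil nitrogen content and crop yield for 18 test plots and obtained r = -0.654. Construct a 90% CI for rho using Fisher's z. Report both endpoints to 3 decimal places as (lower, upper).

Fisher z: z_r = atanh(r) = ½·ln((1+(-0.654))/(1−(-0.654))) = -0.782257
SE(z) = 1/√(n−3) = 1/√15 = 0.258199
90% ⇒ z* = 1.645; margin = 1.645·0.258199 = 0.424737
CI on z-scale: (-1.206994, -0.357520)
Back-transform: tanh(-1.206994) = -0.835776, tanh(-0.357520) = -0.343028

(-0.836, -0.343)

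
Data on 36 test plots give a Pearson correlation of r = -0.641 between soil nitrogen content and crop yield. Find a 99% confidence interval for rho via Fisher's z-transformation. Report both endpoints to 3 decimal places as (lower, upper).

Fisher z: z_r = atanh(r) = ½·ln((1+(-0.641))/(1−(-0.641))) = -0.759869
SE(z) = 1/√(n−3) = 1/√33 = 0.174078
99% ⇒ z* = 2.576; margin = 2.576·0.174078 = 0.448425
CI on z-scale: (-1.208294, -0.311444)
Back-transform: tanh(-1.208294) = -0.836167, tanh(-0.311444) = -0.301750

(-0.836, -0.302)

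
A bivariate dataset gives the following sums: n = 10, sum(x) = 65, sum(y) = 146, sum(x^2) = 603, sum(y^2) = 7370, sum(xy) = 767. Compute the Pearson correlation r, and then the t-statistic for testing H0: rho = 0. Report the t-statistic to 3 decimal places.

-0.539

S_xy = nΣxy − ΣxΣy = 10·767 − 65·146 = 7670 − 9490 = -1820
S_xx = nΣx² − (Σx)² = 10·603 − 65² = 6030 − 4225 = 1805
S_yy = nΣy² − (Σy)² = 10·7370 − 146² = 73700 − 21316 = 52384
r = S_xy / √(S_xx·S_yy) = -1820 / √(1805·52384) = -1820 / √94553120 = -1820 / 9723.8429 = -0.1872
t = r·√(n−2)/√(1−r²) = -0.1872·√8 / √(1−0.035044) = -0.529482 / 0.982322 = -0.539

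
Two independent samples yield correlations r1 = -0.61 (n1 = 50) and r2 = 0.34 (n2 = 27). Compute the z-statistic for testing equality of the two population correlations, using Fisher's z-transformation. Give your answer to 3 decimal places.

-4.237

z1 = atanh(-0.61) = -0.708921,  z2 = atanh(0.34) = 0.354093
SE = √(1/(n1−3) + 1/(n2−3)) = √(1/47 + 1/24) = √(0.0212766 + 0.0416667) = √0.0629433 = 0.250885
z = (z1 − z2)/SE = (-0.708921 − 0.354093) / 0.250885 = -1.063014 / 0.250885 = -4.237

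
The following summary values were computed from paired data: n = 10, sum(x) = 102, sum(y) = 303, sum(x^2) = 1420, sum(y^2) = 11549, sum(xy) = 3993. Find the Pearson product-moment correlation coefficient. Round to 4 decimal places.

0.9518

S_xy = nΣxy − ΣxΣy = 10·3993 − 102·303 = 39930 − 30906 = 9024
S_xx = nΣx² − (Σx)² = 10·1420 − 102² = 14200 − 10404 = 3796
S_yy = nΣy² − (Σy)² = 10·11549 − 303² = 115490 − 91809 = 23681
r = S_xy / √(S_xx·S_yy) = 9024 / √(3796·23681) = 9024 / √89893076 = 9024 / 9481.1959 = 0.9518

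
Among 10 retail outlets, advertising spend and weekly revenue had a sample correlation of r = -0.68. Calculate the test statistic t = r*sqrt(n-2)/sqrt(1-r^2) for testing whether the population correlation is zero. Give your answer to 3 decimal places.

-2.623

1 − r² = 1 − 0.4624 = 0.5376;  √(1−r²) = 0.733212
√(n−2) = √8 = 2.828427
t = r·√(n−2)/√(1−r²) = -0.68 · 2.828427 / 0.733212 = -2.623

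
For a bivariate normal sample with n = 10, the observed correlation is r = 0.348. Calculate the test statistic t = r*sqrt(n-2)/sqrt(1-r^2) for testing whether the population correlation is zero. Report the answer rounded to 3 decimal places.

1 − r² = 1 − 0.121104 = 0.878896;  √(1−r²) = 0.937495
√(n−2) = √8 = 2.828427
t = r·√(n−2)/√(1−r²) = 0.348 · 2.828427 / 0.937495 = 1.050

1.050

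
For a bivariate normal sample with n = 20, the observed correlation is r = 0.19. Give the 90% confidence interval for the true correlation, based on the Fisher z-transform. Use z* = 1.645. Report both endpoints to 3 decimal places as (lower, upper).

z_r = atanh(0.19) = 0.192337;  SE = 1/√(n−3) = 1/√17 = 0.242536
z-limits: 0.192337 ± 1.645·0.242536 = 0.192337 ± 0.398972 = [-0.206635, 0.591309]
ρ-limits: (tanh -0.206635, tanh 0.591309) = (-0.204, 0.531)

(-0.204, 0.531)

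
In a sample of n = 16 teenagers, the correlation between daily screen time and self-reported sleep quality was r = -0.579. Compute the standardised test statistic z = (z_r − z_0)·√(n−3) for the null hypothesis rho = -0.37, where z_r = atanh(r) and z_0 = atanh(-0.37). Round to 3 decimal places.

-0.983

Fisher z: atanh(-0.579) = -0.660957, atanh(-0.37) = -0.388423
z = (z_r − z_0)·√(n−3) = (-0.660957 − (-0.388423))·√13 = -0.272534 · 3.605551 = -0.983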